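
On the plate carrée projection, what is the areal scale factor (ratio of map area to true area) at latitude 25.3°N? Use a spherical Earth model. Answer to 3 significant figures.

1.11

In the plate carrée (x = Rλ, y = Rφ), meridians are true-scale (h = 1) and parallels are stretched by k = sec φ.
Areal scale = h·k = 1 × sec φ; at 25.3°, h = 1.000, k = 1.106, so h·k = 1.106.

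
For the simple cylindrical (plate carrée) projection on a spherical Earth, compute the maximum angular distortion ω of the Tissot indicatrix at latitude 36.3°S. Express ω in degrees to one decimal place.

12.3°

For the equirectangular projection with φ₀ = 0 (plate carrée), h = 1 along meridians and k = sec φ along parallels.
At 36.3°: h = 1.000, k = 1.241; principal scales a = 1.241, b = 1.000.
sin(ω/2) = (a − b)/(a + b) = 0.2408/2.241 = 0.1075, so ω = 2 arcsin(0.1075) ≈ 12.3°.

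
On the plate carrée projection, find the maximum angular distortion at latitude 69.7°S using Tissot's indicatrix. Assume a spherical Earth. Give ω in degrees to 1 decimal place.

Plate carrée maps x = Rλ, y = Rφ. The meridian scale is h = 1 and the parallel scale is k = 1/cos φ = sec φ.
At 69.7°: h = 1.000, k = 2.882; principal scales a = 2.882, b = 1.000.
sin(ω/2) = (a − b)/(a + b) = 1.882/3.882 = 0.4849, so ω = 2 arcsin(0.4849) ≈ 58.0°.

58.0°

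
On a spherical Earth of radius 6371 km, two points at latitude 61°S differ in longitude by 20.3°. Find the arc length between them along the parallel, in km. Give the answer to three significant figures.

1090 km

Arc length along a parallel = R cos φ · Δλ (with Δλ in radians).
= 6371 × cos 61° × (20.3° × π/180) = 6371 × 0.4848 × 0.3543 ≈ 1090 km.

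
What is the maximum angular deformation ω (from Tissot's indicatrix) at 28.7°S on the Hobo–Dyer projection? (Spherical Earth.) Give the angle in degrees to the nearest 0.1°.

Hobo–Dyer is a cylindrical equal-area projection with standard parallels at ±37.5°. For cylindrical equal-area with standard parallel φ₀, h = cos φ / cos φ₀ and k = cos φ₀ / cos φ, so h·k = 1.
At 28.7°: h = 1.106, k = 0.9045; principal scales a = 1.106, b = 0.9045.
sin(ω/2) = (a − b)/(a + b) = 0.2011/2.010 = 0.1001, so ω = 2 arcsin(0.1001) ≈ 11.5°.

11.5°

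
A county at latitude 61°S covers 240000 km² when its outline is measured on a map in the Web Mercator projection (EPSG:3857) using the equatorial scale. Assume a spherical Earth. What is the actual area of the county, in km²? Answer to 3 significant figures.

56400 km²

The Mercator projection is conformal; its linear scale factor is the same in every direction and equals sec φ = 1/cos φ.
Areal scale = k² = sec²φ = 1/cos²(61°) = 1/0.4848² = 4.255.
True area = apparent / (areal scale) = 240000 / 4.255 ≈ 56400 km².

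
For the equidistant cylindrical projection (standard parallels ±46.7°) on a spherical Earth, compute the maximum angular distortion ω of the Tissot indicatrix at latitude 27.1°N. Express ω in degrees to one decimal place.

14.9°

In the equirectangular projection with standard parallel φ₀ = 46.7° (x = Rλ cos φ₀, y = Rφ), meridians are true-scale (h = 1) and the parallel scale is k = cos φ₀ / cos φ.
At 27.1°: h = 1.000, k = 0.7704; principal scales a = 1.000, b = 0.7704.
sin(ω/2) = (a − b)/(a + b) = 0.2296/1.770 = 0.1297, so ω = 2 arcsin(0.1297) ≈ 14.9°.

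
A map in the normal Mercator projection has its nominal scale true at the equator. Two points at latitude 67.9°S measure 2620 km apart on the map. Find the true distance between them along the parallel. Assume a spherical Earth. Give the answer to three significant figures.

The Mercator projection is conformal; its linear scale factor is the same in every direction and equals sec φ = 1/cos φ.
Along the parallel at 67.9°, map distances are exaggerated by k = sec 67.9° = 2.658.
True distance = 2620 / 2.658 = 2620 × cos 67.9° ≈ 986 km.

986 km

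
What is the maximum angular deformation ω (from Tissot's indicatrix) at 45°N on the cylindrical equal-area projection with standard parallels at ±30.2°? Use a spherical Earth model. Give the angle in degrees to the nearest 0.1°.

A cylindrical equal-area projection with standard parallel φ₀ has meridian scale h = cos φ / cos φ₀ and parallel scale k = cos φ₀ / cos φ (so areas are preserved, h·k = 1).
At 45°: h = 0.8182, k = 1.222; principal scales a = 1.222, b = 0.8182.
sin(ω/2) = (a − b)/(a + b) = 0.4041/2.040 = 0.1981, so ω = 2 arcsin(0.1981) ≈ 22.8°.

22.8°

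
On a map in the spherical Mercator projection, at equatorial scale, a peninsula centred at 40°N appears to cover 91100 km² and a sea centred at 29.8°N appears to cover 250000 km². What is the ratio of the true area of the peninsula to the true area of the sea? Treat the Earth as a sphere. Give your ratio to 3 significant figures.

0.284

Since Mercator area scale is 1/cos²φ, the true area equals the apparent area multiplied by cos²φ.
True area of peninsula: 91100 × cos²(40°) = 91100 × 0.5868 = 53460 km².
True area of sea: 250000 × cos²(29.8°) = 250000 × 0.7530 = 188300 km².
Ratio = 53460 / 188300 ≈ 0.284.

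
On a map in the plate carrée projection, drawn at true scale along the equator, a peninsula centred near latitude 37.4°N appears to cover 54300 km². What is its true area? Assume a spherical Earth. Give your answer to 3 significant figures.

Plate carrée maps x = Rλ, y = Rφ. The meridian scale is h = 1 and the parallel scale is k = 1/cos φ = sec φ.
Areal scale = h·k = 1 × sec φ; at 37.4°, h = 1.000, k = 1.259, so h·k = 1.259.
True area = apparent / (areal scale) = 54300 / 1.259 ≈ 43100 km².

43100 km²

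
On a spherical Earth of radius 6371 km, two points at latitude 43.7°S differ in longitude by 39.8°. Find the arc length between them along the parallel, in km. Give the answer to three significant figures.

Arc length along a parallel = R cos φ · Δλ (with Δλ in radians).
= 6371 × cos 43.7° × (39.8° × π/180) = 6371 × 0.7230 × 0.6946 ≈ 3200 km.

3200 km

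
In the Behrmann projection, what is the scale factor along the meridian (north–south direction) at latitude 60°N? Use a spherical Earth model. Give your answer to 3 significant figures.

0.577

The Behrmann projection is cylindrical equal-area with φ₀ = 30°. Cylindrical equal-area (φ₀ = 30°): h = cos φ / cos 30° along meridians, k = cos 30° / cos φ along parallels; h·k = 1.
h = cos 60° / cos 30° = 0.5000/0.8660 = 0.5774.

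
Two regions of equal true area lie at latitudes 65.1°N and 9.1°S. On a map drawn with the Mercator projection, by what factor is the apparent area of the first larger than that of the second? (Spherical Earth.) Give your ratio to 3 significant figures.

5.50

On Mercator, area is exaggerated by sec²φ = 1/cos²φ.
At 65.1°: sec²(65.1°) = 1/0.4210² = 5.641.
At 9.1°: sec²(9.1°) = 1/0.9874² = 1.026.
Ratio = 5.641/1.026 = cos²(9.1°)/cos²(65.1°) ≈ 5.50.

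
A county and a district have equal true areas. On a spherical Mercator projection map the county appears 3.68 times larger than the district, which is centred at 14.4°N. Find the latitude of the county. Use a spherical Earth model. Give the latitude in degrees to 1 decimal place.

Mercator areal scale is sec²φ, so apparent-area ratio = sec²φ₁ / sec²φ₂ = cos²φ₂ / cos²φ₁.
cos²φ₂ / cos²φ₁ = 3.68  ⇒  cos φ₁ = cos 14.4° / √3.68 = 0.9686/1.918 = 0.5049.
φ₁ = arccos(0.5049) ≈ 59.7°.

59.7°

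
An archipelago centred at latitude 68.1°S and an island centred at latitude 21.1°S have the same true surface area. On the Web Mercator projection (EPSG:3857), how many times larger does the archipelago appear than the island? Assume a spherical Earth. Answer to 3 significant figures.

On Mercator, area is exaggerated by sec²φ = 1/cos²φ.
At 68.1°: sec²(68.1°) = 1/0.3730² = 7.188.
At 21.1°: sec²(21.1°) = 1/0.9330² = 1.149.
Ratio = 7.188/1.149 = cos²(21.1°)/cos²(68.1°) ≈ 6.26.

6.26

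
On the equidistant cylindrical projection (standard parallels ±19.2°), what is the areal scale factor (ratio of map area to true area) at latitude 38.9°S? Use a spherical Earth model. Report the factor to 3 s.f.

1.21

The equidistant cylindrical projection with φ₀ = 19.2° has h = 1 (meridians true) and k = cos φ₀ / cos φ along parallels.
Areal scale = h·k = 1 × cos φ₀ / cos φ; at 38.9°, h = 1.000, k = 1.213, so h·k = 1.213.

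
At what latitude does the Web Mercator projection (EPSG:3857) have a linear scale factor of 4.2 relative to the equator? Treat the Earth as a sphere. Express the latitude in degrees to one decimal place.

Mercator scale is k = sec φ = 1/cos φ.
1/cos φ = 4.2  ⇒  cos φ = 0.2381  ⇒  φ = arccos(0.2381) ≈ 76.2°.

76.2°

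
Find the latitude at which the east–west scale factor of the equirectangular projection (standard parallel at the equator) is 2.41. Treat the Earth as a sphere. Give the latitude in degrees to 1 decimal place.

Plate carrée: h = 1, k = sec φ along parallels.
sec φ = 2.41  ⇒  cos φ = 0.4149  ⇒  φ ≈ 65.5°.

65.5°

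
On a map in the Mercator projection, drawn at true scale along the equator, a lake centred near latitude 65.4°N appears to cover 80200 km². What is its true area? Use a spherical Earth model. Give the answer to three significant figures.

The Mercator projection is conformal; its linear scale factor is the same in every direction and equals sec φ = 1/cos φ.
Areal scale = k² = sec²φ = 1/cos²(65.4°) = 1/0.4163² = 5.771.
True area = apparent / (areal scale) = 80200 / 5.771 ≈ 13900 km².

13900 km²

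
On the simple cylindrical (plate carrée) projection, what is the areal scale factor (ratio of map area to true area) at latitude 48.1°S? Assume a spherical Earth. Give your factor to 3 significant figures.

1.50

For the equirectangular projection with φ₀ = 0 (plate carrée), h = 1 along meridians and k = sec φ along parallels.
Areal scale = h·k = 1 × sec φ; at 48.1°, h = 1.000, k = 1.497, so h·k = 1.497.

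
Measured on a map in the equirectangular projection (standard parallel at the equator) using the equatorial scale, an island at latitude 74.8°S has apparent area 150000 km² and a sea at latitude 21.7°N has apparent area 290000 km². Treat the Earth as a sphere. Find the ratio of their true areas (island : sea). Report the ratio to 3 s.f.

On the plate carrée, areal scale = h·k = 1 × sec φ, so true area = apparent × cos φ.
True area of island: 150000 × cos(74.8°) = 150000 × 0.2622 = 39330 km².
True area of sea: 290000 × cos(21.7°) = 290000 × 0.9291 = 269400 km².
Ratio = 39330 / 269400 ≈ 0.146.

0.146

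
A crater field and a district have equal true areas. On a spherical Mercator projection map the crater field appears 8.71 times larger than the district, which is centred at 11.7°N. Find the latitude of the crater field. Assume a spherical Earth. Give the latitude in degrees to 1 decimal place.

On Mercator, (apparent₁)/(apparent₂) = sec²φ₁ / sec²φ₂ when true areas are equal.
cos²φ₂ / cos²φ₁ = 8.71  ⇒  cos φ₁ = cos 11.7° / √8.71 = 0.9792/2.951 = 0.3318.
φ₁ = arccos(0.3318) ≈ 70.6°.

70.6°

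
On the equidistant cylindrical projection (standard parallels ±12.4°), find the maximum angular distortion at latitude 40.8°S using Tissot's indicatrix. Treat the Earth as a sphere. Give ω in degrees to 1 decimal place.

The equidistant cylindrical projection with φ₀ = 12.4° has h = 1 (meridians true) and k = cos φ₀ / cos φ along parallels.
At 40.8°: h = 1.000, k = 1.290; principal scales a = 1.290, b = 1.000.
sin(ω/2) = (a − b)/(a + b) = 0.2902/2.290 = 0.1267, so ω = 2 arcsin(0.1267) ≈ 14.6°.

14.6°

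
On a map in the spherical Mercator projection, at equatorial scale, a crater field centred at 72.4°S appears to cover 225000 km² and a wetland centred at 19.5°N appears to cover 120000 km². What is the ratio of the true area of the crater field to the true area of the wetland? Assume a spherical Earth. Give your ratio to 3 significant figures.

0.193

Mercator's areal exaggeration is sec²φ; hence true area = (apparent area) · cos²φ.
True area of crater field: 225000 × cos²(72.4°) = 225000 × 0.09143 = 20570 km².
True area of wetland: 120000 × cos²(19.5°) = 120000 × 0.8886 = 106600 km².
Ratio = 20570 / 106600 ≈ 0.193.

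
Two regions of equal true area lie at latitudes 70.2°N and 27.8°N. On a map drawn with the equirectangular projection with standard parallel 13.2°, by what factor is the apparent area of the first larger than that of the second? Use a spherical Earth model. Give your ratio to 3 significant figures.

The equidistant cylindrical projection with φ₀ = 13.2° has h = 1 (meridians true) and k = cos φ₀ / cos φ along parallels.
Areal scale at 70.2°: h·k = 1.000 × 2.874 = 2.874.
Areal scale at 27.8°: h·k = 1.000 × 1.101 = 1.101.
Ratio = 2.874/1.101 ≈ 2.61.

2.61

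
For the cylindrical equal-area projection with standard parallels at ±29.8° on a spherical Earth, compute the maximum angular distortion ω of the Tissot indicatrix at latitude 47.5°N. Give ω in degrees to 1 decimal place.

28.4°

For cylindrical equal-area with standard parallel φ₀, h = cos φ / cos φ₀ and k = cos φ₀ / cos φ, so h·k = 1.
At 47.5°: h = 0.7785, k = 1.284; principal scales a = 1.284, b = 0.7785.
sin(ω/2) = (a − b)/(a + b) = 0.5059/2.063 = 0.2452, so ω = 2 arcsin(0.2452) ≈ 28.4°.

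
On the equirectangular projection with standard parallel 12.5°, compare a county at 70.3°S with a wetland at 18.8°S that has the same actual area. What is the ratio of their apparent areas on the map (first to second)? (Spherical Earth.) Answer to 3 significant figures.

2.81

In the equirectangular projection with standard parallel φ₀ = 12.5° (x = Rλ cos φ₀, y = Rφ), meridians are true-scale (h = 1) and the parallel scale is k = cos φ₀ / cos φ.
Areal scale at 70.3°: h·k = 1.000 × 2.896 = 2.896.
Areal scale at 18.8°: h·k = 1.000 × 1.031 = 1.031.
Ratio = 2.896/1.031 ≈ 2.81.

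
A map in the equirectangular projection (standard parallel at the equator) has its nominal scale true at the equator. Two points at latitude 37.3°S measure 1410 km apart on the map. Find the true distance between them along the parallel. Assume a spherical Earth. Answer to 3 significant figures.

1120 km

Plate carrée maps x = Rλ, y = Rφ. The meridian scale is h = 1 and the parallel scale is k = 1/cos φ = sec φ.
Along the parallel at 37.3°, map distances are exaggerated by k = sec 37.3° = 1.257.
True distance = 1410 / 1.257 = 1410 × cos 37.3° ≈ 1120 km.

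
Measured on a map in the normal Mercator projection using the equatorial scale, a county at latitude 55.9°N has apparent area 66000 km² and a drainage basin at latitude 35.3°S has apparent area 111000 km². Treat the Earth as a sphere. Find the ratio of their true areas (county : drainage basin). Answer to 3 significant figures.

0.281

On Mercator the areal scale is sec²φ, so true area = apparent × cos²φ.
True area of county: 66000 × cos²(55.9°) = 66000 × 0.3143 = 20740 km².
True area of drainage basin: 111000 × cos²(35.3°) = 111000 × 0.6661 = 73930 km².
Ratio = 20740 / 73930 ≈ 0.281.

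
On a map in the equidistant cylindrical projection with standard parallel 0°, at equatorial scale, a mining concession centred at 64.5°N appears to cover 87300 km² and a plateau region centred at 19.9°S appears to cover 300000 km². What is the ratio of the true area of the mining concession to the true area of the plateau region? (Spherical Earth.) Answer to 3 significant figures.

0.133

Plate carrée has h = 1 and k = sec φ, giving areal scale sec φ; true area = (apparent area) · cos φ.
True area of mining concession: 87300 × cos(64.5°) = 87300 × 0.4305 = 37580 km².
True area of plateau region: 300000 × cos(19.9°) = 300000 × 0.9403 = 282100 km².
Ratio = 37580 / 282100 ≈ 0.133.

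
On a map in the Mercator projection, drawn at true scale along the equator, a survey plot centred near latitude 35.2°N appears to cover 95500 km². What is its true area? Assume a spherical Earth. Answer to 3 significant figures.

63800 km²

For Mercator, h = k = sec φ (a conformal cylindrical projection has a single point scale, 1/cos φ).
Areal scale = k² = sec²φ = 1/cos²(35.2°) = 1/0.8171² = 1.498.
True area = apparent / (areal scale) = 95500 / 1.498 ≈ 63800 km².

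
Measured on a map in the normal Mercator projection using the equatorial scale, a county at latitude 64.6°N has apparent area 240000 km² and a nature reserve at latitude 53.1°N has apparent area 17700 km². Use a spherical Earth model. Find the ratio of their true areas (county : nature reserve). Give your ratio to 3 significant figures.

Since Mercator area scale is 1/cos²φ, the true area equals the apparent area multiplied by cos²φ.
True area of county: 240000 × cos²(64.6°) = 240000 × 0.1840 = 44160 km².
True area of nature reserve: 17700 × cos²(53.1°) = 17700 × 0.3605 = 6381 km².
Ratio = 44160 / 6381 ≈ 6.92.

6.92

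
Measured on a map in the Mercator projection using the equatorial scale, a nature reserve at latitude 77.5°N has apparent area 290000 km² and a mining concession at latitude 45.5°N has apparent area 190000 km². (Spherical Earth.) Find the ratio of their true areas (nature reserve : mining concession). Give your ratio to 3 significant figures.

0.146

Since Mercator area scale is 1/cos²φ, the true area equals the apparent area multiplied by cos²φ.
True area of nature reserve: 290000 × cos²(77.5°) = 290000 × 0.04685 = 13590 km².
True area of mining concession: 190000 × cos²(45.5°) = 190000 × 0.4913 = 93340 km².
Ratio = 13590 / 93340 ≈ 0.146.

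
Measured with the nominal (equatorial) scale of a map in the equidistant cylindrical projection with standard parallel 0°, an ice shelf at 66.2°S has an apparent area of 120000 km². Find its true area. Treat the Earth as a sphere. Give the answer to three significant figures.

For the equirectangular projection with φ₀ = 0 (plate carrée), h = 1 along meridians and k = sec φ along parallels.
Areal scale = h·k = 1 × sec φ; at 66.2°, h = 1.000, k = 2.478, so h·k = 2.478.
True area = apparent / (areal scale) = 120000 / 2.478 ≈ 48400 km².

48400 km²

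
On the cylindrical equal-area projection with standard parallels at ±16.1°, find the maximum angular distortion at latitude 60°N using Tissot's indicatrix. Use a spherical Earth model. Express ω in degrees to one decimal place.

For cylindrical equal-area with standard parallel φ₀, h = cos φ / cos φ₀ and k = cos φ₀ / cos φ, so h·k = 1.
At 60°: h = 0.5204, k = 1.922; principal scales a = 1.922, b = 0.5204.
sin(ω/2) = (a − b)/(a + b) = 1.401/2.442 = 0.5738, so ω = 2 arcsin(0.5738) ≈ 70.0°.

70.0°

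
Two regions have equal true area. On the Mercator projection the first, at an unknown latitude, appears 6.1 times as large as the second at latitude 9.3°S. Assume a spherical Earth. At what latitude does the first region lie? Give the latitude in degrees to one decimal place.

Mercator areal scale is sec²φ, so apparent-area ratio = sec²φ₁ / sec²φ₂ = cos²φ₂ / cos²φ₁.
cos²φ₂ / cos²φ₁ = 6.1  ⇒  cos φ₁ = cos 9.3° / √6.1 = 0.9869/2.470 = 0.3996.
φ₁ = arccos(0.3996) ≈ 66.4°.

66.4°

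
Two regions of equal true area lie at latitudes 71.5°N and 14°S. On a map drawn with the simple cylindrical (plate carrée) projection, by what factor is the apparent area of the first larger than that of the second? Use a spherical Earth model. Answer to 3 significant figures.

Plate carrée maps x = Rλ, y = Rφ. The meridian scale is h = 1 and the parallel scale is k = 1/cos φ = sec φ.
Areal scale at 71.5°: h·k = 1.000 × 3.152 = 3.152.
Areal scale at 14°: h·k = 1.000 × 1.031 = 1.031.
Ratio = 3.152/1.031 ≈ 3.06.

3.06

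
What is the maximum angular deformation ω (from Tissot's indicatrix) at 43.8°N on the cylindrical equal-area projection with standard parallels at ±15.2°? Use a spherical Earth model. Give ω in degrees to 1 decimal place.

32.8°

For cylindrical equal-area with standard parallel φ₀, h = cos φ / cos φ₀ and k = cos φ₀ / cos φ, so h·k = 1.
At 43.8°: h = 0.7479, k = 1.337; principal scales a = 1.337, b = 0.7479.
sin(ω/2) = (a − b)/(a + b) = 0.5891/2.085 = 0.2826, so ω = 2 arcsin(0.2826) ≈ 32.8°.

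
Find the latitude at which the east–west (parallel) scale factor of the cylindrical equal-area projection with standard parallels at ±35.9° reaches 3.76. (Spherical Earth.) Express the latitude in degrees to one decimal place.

Cylindrical equal-area (φ₀ = 35.9°): h = cos φ / cos 35.9° along meridians, k = cos 35.9° / cos φ along parallels; h·k = 1.
k = cos φ₀ / cos φ = 3.76  ⇒  cos φ = cos 35.9° / 3.76 = 0.2154.
φ = arccos(0.2154) ≈ 77.6°.

77.6°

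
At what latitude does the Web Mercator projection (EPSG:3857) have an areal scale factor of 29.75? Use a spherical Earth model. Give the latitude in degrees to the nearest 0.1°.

Mercator areal scale is sec²φ.
sec²φ = 29.75  ⇒  cos²φ = 0.03361  ⇒  cos φ = 0.1833.
φ = arccos(0.1833) ≈ 79.4°.

79.4°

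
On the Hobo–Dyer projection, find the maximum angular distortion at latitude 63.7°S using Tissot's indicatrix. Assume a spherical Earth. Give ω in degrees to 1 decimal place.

The Hobo–Dyer projection is cylindrical equal-area with φ₀ = 37.5°. For cylindrical equal-area with standard parallel φ₀, h = cos φ / cos φ₀ and k = cos φ₀ / cos φ, so h·k = 1.
At 63.7°: h = 0.5585, k = 1.791; principal scales a = 1.791, b = 0.5585.
sin(ω/2) = (a − b)/(a + b) = 1.232/2.349 = 0.5245, so ω = 2 arcsin(0.5245) ≈ 63.3°.

63.3°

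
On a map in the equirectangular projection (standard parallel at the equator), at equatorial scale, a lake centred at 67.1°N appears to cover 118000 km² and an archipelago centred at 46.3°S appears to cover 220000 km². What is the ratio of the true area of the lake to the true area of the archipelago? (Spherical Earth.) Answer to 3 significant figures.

0.302

On the plate carrée, areal scale = h·k = 1 × sec φ, so true area = apparent × cos φ.
True area of lake: 118000 × cos(67.1°) = 118000 × 0.3891 = 45920 km².
True area of archipelago: 220000 × cos(46.3°) = 220000 × 0.6909 = 152000 km².
Ratio = 45920 / 152000 ≈ 0.302.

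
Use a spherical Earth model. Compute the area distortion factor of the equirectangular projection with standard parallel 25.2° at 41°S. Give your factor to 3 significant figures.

The equidistant cylindrical projection with φ₀ = 25.2° has h = 1 (meridians true) and k = cos φ₀ / cos φ along parallels.
Areal scale = h·k = 1 × cos φ₀ / cos φ; at 41°, h = 1.000, k = 1.199, so h·k = 1.199.

1.20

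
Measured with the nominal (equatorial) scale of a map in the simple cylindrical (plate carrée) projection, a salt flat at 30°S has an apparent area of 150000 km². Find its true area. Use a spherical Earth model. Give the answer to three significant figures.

130000 km²

Plate carrée maps x = Rλ, y = Rφ. The meridian scale is h = 1 and the parallel scale is k = 1/cos φ = sec φ.
Areal scale = h·k = 1 × sec φ; at 30°, h = 1.000, k = 1.155, so h·k = 1.155.
True area = apparent / (areal scale) = 150000 / 1.155 ≈ 130000 km².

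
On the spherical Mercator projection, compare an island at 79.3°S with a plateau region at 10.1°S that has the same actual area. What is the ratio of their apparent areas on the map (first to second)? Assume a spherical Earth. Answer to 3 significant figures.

28.1

Mercator areal scale is sec²φ.
At 79.3°: sec²(79.3°) = 1/0.1857² = 29.01.
At 10.1°: sec²(10.1°) = 1/0.9845² = 1.032.
Ratio = 29.01/1.032 = cos²(10.1°)/cos²(79.3°) ≈ 28.1.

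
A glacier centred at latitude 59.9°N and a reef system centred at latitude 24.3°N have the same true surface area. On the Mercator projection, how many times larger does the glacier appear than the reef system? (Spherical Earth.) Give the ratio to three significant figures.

3.30

Mercator areal scale is sec²φ.
At 59.9°: sec²(59.9°) = 1/0.5015² = 3.976.
At 24.3°: sec²(24.3°) = 1/0.9114² = 1.204.
Ratio = 3.976/1.204 = cos²(24.3°)/cos²(59.9°) ≈ 3.30.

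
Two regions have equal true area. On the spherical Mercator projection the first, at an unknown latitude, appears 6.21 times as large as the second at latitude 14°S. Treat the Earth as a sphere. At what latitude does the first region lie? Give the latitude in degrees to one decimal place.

67.1°

For equal true areas on Mercator, apparent areas scale as sec²φ, so the ratio is cos²φ₂ / cos²φ₁.
cos²φ₂ / cos²φ₁ = 6.21  ⇒  cos φ₁ = cos 14° / √6.21 = 0.9703/2.492 = 0.3894.
φ₁ = arccos(0.3894) ≈ 67.1°.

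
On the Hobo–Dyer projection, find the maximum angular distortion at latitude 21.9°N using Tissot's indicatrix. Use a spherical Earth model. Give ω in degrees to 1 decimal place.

17.9°

Hobo–Dyer is a cylindrical equal-area projection with standard parallels at ±37.5°. Cylindrical equal-area (φ₀ = 37.5°): h = cos φ / cos 37.5° along meridians, k = cos 37.5° / cos φ along parallels; h·k = 1.
At 21.9°: h = 1.170, k = 0.8551; principal scales a = 1.170, b = 0.8551.
sin(ω/2) = (a − b)/(a + b) = 0.3145/2.025 = 0.1553, so ω = 2 arcsin(0.1553) ≈ 17.9°.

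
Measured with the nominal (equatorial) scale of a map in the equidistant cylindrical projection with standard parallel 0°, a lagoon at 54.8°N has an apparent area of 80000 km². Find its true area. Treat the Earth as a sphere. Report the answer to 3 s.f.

For the equirectangular projection with φ₀ = 0 (plate carrée), h = 1 along meridians and k = sec φ along parallels.
Areal scale = h·k = 1 × sec φ; at 54.8°, h = 1.000, k = 1.735, so h·k = 1.735.
True area = apparent / (areal scale) = 80000 / 1.735 ≈ 46100 km².

46100 km²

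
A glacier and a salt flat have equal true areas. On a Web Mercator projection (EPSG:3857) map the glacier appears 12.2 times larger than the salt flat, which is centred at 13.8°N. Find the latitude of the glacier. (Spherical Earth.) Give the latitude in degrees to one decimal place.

For equal true areas on Mercator, apparent areas scale as sec²φ, so the ratio is cos²φ₂ / cos²φ₁.
cos²φ₂ / cos²φ₁ = 12.2  ⇒  cos φ₁ = cos 13.8° / √12.2 = 0.9711/3.493 = 0.2780.
φ₁ = arccos(0.2780) ≈ 73.9°.

73.9°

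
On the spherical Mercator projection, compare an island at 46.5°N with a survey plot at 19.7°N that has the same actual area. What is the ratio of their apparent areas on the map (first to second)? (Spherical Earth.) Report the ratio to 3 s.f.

Mercator areal scale is sec²φ.
At 46.5°: sec²(46.5°) = 1/0.6884² = 2.110.
At 19.7°: sec²(19.7°) = 1/0.9415² = 1.128.
Ratio = 2.110/1.128 = cos²(19.7°)/cos²(46.5°) ≈ 1.87.

1.87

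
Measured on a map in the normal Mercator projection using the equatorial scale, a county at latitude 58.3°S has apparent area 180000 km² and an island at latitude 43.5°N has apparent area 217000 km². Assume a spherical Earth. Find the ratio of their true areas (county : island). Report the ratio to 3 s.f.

On Mercator the areal scale is sec²φ, so true area = apparent × cos²φ.
True area of county: 180000 × cos²(58.3°) = 180000 × 0.2761 = 49700 km².
True area of island: 217000 × cos²(43.5°) = 217000 × 0.5262 = 114200 km².
Ratio = 49700 / 114200 ≈ 0.435.

0.435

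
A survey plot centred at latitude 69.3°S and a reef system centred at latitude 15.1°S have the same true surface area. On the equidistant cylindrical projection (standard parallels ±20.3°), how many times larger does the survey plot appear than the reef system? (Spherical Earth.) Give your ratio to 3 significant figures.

With standard parallel φ₀ = 20.3°, the equirectangular projection gives x = Rλ cos φ₀, y = Rφ, so h = 1 and k = cos 20.3° / cos φ.
Areal scale at 69.3°: h·k = 1.000 × 2.653 = 2.653.
Areal scale at 15.1°: h·k = 1.000 × 0.9714 = 0.9714.
Ratio = 2.653/0.9714 ≈ 2.73.

2.73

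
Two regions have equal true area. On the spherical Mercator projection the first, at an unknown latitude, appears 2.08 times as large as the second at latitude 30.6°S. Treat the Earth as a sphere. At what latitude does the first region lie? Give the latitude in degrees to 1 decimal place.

53.4°

For equal true areas on Mercator, apparent areas scale as sec²φ, so the ratio is cos²φ₂ / cos²φ₁.
cos²φ₂ / cos²φ₁ = 2.08  ⇒  cos φ₁ = cos 30.6° / √2.08 = 0.8607/1.442 = 0.5968.
φ₁ = arccos(0.5968) ≈ 53.4°.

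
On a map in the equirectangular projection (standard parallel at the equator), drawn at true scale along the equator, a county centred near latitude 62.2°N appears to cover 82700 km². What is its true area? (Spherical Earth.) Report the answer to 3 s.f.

For the equirectangular projection with φ₀ = 0 (plate carrée), h = 1 along meridians and k = sec φ along parallels.
Areal scale = h·k = 1 × sec φ; at 62.2°, h = 1.000, k = 2.144, so h·k = 2.144.
True area = apparent / (areal scale) = 82700 / 2.144 ≈ 38600 km².

38600 km²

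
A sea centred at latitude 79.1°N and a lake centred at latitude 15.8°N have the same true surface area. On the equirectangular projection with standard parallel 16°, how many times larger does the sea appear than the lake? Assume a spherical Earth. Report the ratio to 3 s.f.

5.09

With standard parallel φ₀ = 16°, the equirectangular projection gives x = Rλ cos φ₀, y = Rφ, so h = 1 and k = cos 16° / cos φ.
Areal scale at 79.1°: h·k = 1.000 × 5.083 = 5.083.
Areal scale at 15.8°: h·k = 1.000 × 0.9990 = 0.9990.
Ratio = 5.083/0.9990 ≈ 5.09.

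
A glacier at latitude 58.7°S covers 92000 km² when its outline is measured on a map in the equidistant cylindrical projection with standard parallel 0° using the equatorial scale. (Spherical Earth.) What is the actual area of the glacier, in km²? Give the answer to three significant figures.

Plate carrée maps x = Rλ, y = Rφ. The meridian scale is h = 1 and the parallel scale is k = 1/cos φ = sec φ.
Areal scale = h·k = 1 × sec φ; at 58.7°, h = 1.000, k = 1.925, so h·k = 1.925.
True area = apparent / (areal scale) = 92000 / 1.925 ≈ 47800 km².

47800 km²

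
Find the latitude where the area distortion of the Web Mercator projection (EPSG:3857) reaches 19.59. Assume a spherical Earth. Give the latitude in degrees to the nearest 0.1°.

76.9°

Mercator areal scale is sec²φ.
sec²φ = 19.59  ⇒  cos²φ = 0.05105  ⇒  cos φ = 0.2259.
φ = arccos(0.2259) ≈ 76.9°.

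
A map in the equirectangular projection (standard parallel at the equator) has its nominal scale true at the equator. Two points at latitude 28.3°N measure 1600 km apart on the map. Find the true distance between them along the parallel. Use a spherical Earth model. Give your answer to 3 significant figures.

1410 km

In the plate carrée (x = Rλ, y = Rφ), meridians are true-scale (h = 1) and parallels are stretched by k = sec φ.
Along the parallel at 28.3°, map distances are exaggerated by k = sec 28.3° = 1.136.
True distance = 1600 / 1.136 = 1600 × cos 28.3° ≈ 1410 km.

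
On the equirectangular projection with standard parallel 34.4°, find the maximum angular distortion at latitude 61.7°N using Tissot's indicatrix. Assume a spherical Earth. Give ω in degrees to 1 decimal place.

In the equirectangular projection with standard parallel φ₀ = 34.4° (x = Rλ cos φ₀, y = Rφ), meridians are true-scale (h = 1) and the parallel scale is k = cos φ₀ / cos φ.
At 61.7°: h = 1.000, k = 1.740; principal scales a = 1.740, b = 1.000.
sin(ω/2) = (a − b)/(a + b) = 0.7404/2.740 = 0.2702, so ω = 2 arcsin(0.2702) ≈ 31.4°.

31.4°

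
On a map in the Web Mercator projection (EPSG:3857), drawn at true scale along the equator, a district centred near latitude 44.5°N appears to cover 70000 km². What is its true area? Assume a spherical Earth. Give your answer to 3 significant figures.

Mercator is conformal, so the point scale is isotropic: h = k = sec φ = 1/cos φ.
Areal scale = k² = sec²φ = 1/cos²(44.5°) = 1/0.7133² = 1.966.
True area = apparent / (areal scale) = 70000 / 1.966 ≈ 35600 km².

35600 km²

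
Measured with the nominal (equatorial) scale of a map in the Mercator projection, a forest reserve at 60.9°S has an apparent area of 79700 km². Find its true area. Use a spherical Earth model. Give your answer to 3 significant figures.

18900 km²

For Mercator, h = k = sec φ (a conformal cylindrical projection has a single point scale, 1/cos φ).
Areal scale = k² = sec²φ = 1/cos²(60.9°) = 1/0.4863² = 4.228.
True area = apparent / (areal scale) = 79700 / 4.228 ≈ 18900 km².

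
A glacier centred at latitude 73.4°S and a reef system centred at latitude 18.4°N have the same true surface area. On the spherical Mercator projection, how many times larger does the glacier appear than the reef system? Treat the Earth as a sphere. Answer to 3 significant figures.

11.0

Mercator areal scale is sec²φ.
At 73.4°: sec²(73.4°) = 1/0.2857² = 12.25.
At 18.4°: sec²(18.4°) = 1/0.9489² = 1.111.
Ratio = 12.25/1.111 = cos²(18.4°)/cos²(73.4°) ≈ 11.0.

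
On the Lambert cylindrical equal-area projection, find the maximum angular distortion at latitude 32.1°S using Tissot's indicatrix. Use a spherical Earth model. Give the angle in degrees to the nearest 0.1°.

18.9°

The Lambert cylindrical equal-area projection is the cylindrical equal-area projection with its standard parallel at the equator (φ₀ = 0). A cylindrical equal-area projection with standard parallel φ₀ has meridian scale h = cos φ / cos φ₀ and parallel scale k = cos φ₀ / cos φ (so areas are preserved, h·k = 1).
At 32.1°: h = 0.8471, k = 1.180; principal scales a = 1.180, b = 0.8471.
sin(ω/2) = (a − b)/(a + b) = 0.3333/2.028 = 0.1644, so ω = 2 arcsin(0.1644) ≈ 18.9°.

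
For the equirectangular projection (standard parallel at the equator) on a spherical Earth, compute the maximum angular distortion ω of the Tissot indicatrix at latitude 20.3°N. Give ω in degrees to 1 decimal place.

3.7°

In the plate carrée (x = Rλ, y = Rφ), meridians are true-scale (h = 1) and parallels are stretched by k = sec φ.
At 20.3°: h = 1.000, k = 1.066; principal scales a = 1.066, b = 1.000.
sin(ω/2) = (a − b)/(a + b) = 0.06622/2.066 = 0.03205, so ω = 2 arcsin(0.03205) ≈ 3.7°.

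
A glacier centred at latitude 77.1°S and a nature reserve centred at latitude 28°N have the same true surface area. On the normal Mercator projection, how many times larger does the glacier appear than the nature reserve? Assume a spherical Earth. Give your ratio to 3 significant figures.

Mercator is conformal with k = sec φ, so areal scale = k² = sec²φ.
At 77.1°: sec²(77.1°) = 1/0.2233² = 20.06.
At 28°: sec²(28°) = 1/0.8829² = 1.283.
Ratio = 20.06/1.283 = cos²(28°)/cos²(77.1°) ≈ 15.6.

15.6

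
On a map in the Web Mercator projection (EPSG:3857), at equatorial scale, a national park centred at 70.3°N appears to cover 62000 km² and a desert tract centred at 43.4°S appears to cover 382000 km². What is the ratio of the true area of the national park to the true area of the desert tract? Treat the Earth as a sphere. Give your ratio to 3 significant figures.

Since Mercator area scale is 1/cos²φ, the true area equals the apparent area multiplied by cos²φ.
True area of national park: 62000 × cos²(70.3°) = 62000 × 0.1136 = 7045 km².
True area of desert tract: 382000 × cos²(43.4°) = 382000 × 0.5279 = 201700 km².
Ratio = 7045 / 201700 ≈ 0.0349.

0.0349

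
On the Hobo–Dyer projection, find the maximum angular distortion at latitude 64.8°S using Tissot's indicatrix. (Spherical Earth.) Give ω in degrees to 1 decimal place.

The Hobo–Dyer projection is cylindrical equal-area with φ₀ = 37.5°. A cylindrical equal-area projection with standard parallel φ₀ has meridian scale h = cos φ / cos φ₀ and parallel scale k = cos φ₀ / cos φ (so areas are preserved, h·k = 1).
At 64.8°: h = 0.5367, k = 1.863; principal scales a = 1.863, b = 0.5367.
sin(ω/2) = (a − b)/(a + b) = 1.327/2.400 = 0.5528, so ω = 2 arcsin(0.5528) ≈ 67.1°.

67.1°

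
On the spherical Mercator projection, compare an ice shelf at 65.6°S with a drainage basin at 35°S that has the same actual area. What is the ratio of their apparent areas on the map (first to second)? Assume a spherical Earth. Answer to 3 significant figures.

Mercator areal scale is sec²φ.
At 65.6°: sec²(65.6°) = 1/0.4131² = 5.860.
At 35°: sec²(35°) = 1/0.8192² = 1.490.
Ratio = 5.860/1.490 = cos²(35°)/cos²(65.6°) ≈ 3.93.

3.93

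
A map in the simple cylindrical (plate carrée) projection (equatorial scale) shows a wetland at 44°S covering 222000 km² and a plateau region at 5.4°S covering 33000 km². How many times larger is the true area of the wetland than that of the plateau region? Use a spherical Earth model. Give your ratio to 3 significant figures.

On the plate carrée, areal scale = h·k = 1 × sec φ, so true area = apparent × cos φ.
True area of wetland: 222000 × cos(44°) = 222000 × 0.7193 = 159700 km².
True area of plateau region: 33000 × cos(5.4°) = 33000 × 0.9956 = 32850 km².
Ratio = 159700 / 32850 ≈ 4.86.

4.86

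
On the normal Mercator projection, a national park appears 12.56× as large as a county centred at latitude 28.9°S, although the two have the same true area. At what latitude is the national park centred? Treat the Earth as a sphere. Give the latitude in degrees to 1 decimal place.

75.7°

For equal true areas on Mercator, apparent areas scale as sec²φ, so the ratio is cos²φ₂ / cos²φ₁.
cos²φ₂ / cos²φ₁ = 12.56  ⇒  cos φ₁ = cos 28.9° / √12.56 = 0.8755/3.544 = 0.2470.
φ₁ = arccos(0.2470) ≈ 75.7°.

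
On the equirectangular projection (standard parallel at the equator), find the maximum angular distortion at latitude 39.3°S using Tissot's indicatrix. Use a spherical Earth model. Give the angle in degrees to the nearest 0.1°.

14.6°

Plate carrée maps x = Rλ, y = Rφ. The meridian scale is h = 1 and the parallel scale is k = 1/cos φ = sec φ.
At 39.3°: h = 1.000, k = 1.292; principal scales a = 1.292, b = 1.000.
sin(ω/2) = (a − b)/(a + b) = 0.2923/2.292 = 0.1275, so ω = 2 arcsin(0.1275) ≈ 14.6°.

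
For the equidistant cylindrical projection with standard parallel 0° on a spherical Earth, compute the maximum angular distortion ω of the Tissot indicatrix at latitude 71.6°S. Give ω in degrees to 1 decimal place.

In the plate carrée (x = Rλ, y = Rφ), meridians are true-scale (h = 1) and parallels are stretched by k = sec φ.
At 71.6°: h = 1.000, k = 3.168; principal scales a = 3.168, b = 1.000.
sin(ω/2) = (a − b)/(a + b) = 2.168/4.168 = 0.5202, so ω = 2 arcsin(0.5202) ≈ 62.7°.

62.7°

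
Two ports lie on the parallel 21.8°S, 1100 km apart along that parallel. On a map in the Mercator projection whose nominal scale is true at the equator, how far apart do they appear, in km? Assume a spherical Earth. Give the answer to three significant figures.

Mercator is conformal, so the point scale is isotropic: h = k = sec φ = 1/cos φ.
Along the parallel, k = sec 21.8° = 1/0.9285 = 1.077.
Map distance = 1100 × 1.077 ≈ 1180 km.

1180 km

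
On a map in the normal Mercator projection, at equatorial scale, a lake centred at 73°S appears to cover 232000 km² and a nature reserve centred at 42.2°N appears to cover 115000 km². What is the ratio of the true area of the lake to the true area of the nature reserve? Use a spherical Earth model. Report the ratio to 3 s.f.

0.314

Mercator's areal exaggeration is sec²φ; hence true area = (apparent area) · cos²φ.
True area of lake: 232000 × cos²(73°) = 232000 × 0.08548 = 19830 km².
True area of nature reserve: 115000 × cos²(42.2°) = 115000 × 0.5488 = 63110 km².
Ratio = 19830 / 63110 ≈ 0.314.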